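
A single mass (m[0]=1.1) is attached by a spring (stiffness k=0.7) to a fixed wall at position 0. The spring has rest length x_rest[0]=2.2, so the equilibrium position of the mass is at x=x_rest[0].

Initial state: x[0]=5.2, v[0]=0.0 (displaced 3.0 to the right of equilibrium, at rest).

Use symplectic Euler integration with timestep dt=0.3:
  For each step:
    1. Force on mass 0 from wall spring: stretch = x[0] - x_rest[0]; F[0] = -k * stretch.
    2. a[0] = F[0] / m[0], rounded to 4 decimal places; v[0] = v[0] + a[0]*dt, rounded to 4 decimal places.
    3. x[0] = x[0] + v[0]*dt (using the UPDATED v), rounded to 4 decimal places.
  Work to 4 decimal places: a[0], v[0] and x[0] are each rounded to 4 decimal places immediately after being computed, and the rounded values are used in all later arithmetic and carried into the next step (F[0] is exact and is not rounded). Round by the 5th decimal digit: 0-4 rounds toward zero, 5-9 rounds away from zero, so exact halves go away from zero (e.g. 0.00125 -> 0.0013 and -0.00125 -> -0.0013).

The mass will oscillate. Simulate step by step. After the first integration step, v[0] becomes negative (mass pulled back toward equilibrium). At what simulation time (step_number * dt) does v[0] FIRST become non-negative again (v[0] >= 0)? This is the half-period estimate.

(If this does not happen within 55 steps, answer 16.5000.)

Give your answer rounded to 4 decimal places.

Answer: 4.2000

Derivation:
Step 0: x=[5.2000] v=[0.0000]
Step 1: x=[5.0282] v=[-0.5727]
Step 2: x=[4.6944] v=[-1.1126]
Step 3: x=[4.2178] v=[-1.5888]
Step 4: x=[3.6256] v=[-1.9740]
Step 5: x=[2.9517] v=[-2.2462]
Step 6: x=[2.2348] v=[-2.3897]
Step 7: x=[1.5159] v=[-2.3963]
Step 8: x=[0.8362] v=[-2.2657]
Step 9: x=[0.2346] v=[-2.0053]
Step 10: x=[-0.2544] v=[-1.6301]
Step 11: x=[-0.6029] v=[-1.1615]
Step 12: x=[-0.7908] v=[-0.6264]
Step 13: x=[-0.8074] v=[-0.0554]
Step 14: x=[-0.6518] v=[0.5187]
First v>=0 after going negative at step 14, time=4.2000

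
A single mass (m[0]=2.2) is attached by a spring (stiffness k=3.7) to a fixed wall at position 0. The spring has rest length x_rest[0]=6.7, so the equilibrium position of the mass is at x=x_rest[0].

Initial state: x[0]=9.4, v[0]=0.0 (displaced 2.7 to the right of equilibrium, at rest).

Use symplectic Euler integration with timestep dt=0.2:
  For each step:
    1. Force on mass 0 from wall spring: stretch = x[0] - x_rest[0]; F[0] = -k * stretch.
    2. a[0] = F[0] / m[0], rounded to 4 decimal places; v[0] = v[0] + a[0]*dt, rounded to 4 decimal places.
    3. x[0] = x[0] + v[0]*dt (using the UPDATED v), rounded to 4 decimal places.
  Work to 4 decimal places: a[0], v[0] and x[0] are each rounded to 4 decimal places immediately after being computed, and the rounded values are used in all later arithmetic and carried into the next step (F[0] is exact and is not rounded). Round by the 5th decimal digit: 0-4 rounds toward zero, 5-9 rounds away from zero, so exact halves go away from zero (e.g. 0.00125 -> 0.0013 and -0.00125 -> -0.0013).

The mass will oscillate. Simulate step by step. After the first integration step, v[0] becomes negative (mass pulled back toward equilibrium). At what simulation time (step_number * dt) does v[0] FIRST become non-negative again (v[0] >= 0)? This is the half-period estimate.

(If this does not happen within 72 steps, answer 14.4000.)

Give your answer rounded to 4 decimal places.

Answer: 2.6000

Derivation:
Step 0: x=[9.4000] v=[0.0000]
Step 1: x=[9.2184] v=[-0.9082]
Step 2: x=[8.8673] v=[-1.7553]
Step 3: x=[8.3704] v=[-2.4843]
Step 4: x=[7.7612] v=[-3.0462]
Step 5: x=[7.0806] v=[-3.4031]
Step 6: x=[6.3744] v=[-3.5311]
Step 7: x=[5.6901] v=[-3.4216]
Step 8: x=[5.0737] v=[-3.0819]
Step 9: x=[4.5667] v=[-2.5349]
Step 10: x=[4.2032] v=[-1.8173]
Step 11: x=[4.0077] v=[-0.9775]
Step 12: x=[3.9933] v=[-0.0719]
Step 13: x=[4.1610] v=[0.8385]
First v>=0 after going negative at step 13, time=2.6000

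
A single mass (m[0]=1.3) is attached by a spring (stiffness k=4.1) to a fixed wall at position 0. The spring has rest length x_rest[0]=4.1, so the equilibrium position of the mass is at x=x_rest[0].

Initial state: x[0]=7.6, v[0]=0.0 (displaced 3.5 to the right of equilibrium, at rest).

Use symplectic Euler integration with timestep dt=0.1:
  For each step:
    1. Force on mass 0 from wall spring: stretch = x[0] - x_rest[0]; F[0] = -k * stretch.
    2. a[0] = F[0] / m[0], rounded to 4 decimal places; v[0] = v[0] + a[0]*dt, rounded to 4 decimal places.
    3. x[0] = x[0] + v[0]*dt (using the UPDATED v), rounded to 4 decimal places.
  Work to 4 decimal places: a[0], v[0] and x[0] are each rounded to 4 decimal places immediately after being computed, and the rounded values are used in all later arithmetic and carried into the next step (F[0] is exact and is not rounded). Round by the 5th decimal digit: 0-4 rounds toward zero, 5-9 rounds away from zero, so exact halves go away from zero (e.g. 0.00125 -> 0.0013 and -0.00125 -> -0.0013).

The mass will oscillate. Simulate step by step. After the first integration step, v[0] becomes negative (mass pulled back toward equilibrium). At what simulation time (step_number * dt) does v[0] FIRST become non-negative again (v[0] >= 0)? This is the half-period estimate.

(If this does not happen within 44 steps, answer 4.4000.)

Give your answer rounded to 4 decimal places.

Step 0: x=[7.6000] v=[0.0000]
Step 1: x=[7.4896] v=[-1.1039]
Step 2: x=[7.2723] v=[-2.1729]
Step 3: x=[6.9550] v=[-3.1734]
Step 4: x=[6.5476] v=[-4.0738]
Step 5: x=[6.0630] v=[-4.8457]
Step 6: x=[5.5165] v=[-5.4648]
Step 7: x=[4.9254] v=[-5.9115]
Step 8: x=[4.3082] v=[-6.1718]
Step 9: x=[3.6845] v=[-6.2375]
Step 10: x=[3.0739] v=[-6.1065]
Step 11: x=[2.4956] v=[-5.7829]
Step 12: x=[1.9679] v=[-5.2769]
Step 13: x=[1.5075] v=[-4.6045]
Step 14: x=[1.1288] v=[-3.7869]
Step 15: x=[0.8438] v=[-2.8498]
Step 16: x=[0.6615] v=[-1.8228]
Step 17: x=[0.5877] v=[-0.7384]
Step 18: x=[0.6246] v=[0.3693]
First v>=0 after going negative at step 18, time=1.8000

Answer: 1.8000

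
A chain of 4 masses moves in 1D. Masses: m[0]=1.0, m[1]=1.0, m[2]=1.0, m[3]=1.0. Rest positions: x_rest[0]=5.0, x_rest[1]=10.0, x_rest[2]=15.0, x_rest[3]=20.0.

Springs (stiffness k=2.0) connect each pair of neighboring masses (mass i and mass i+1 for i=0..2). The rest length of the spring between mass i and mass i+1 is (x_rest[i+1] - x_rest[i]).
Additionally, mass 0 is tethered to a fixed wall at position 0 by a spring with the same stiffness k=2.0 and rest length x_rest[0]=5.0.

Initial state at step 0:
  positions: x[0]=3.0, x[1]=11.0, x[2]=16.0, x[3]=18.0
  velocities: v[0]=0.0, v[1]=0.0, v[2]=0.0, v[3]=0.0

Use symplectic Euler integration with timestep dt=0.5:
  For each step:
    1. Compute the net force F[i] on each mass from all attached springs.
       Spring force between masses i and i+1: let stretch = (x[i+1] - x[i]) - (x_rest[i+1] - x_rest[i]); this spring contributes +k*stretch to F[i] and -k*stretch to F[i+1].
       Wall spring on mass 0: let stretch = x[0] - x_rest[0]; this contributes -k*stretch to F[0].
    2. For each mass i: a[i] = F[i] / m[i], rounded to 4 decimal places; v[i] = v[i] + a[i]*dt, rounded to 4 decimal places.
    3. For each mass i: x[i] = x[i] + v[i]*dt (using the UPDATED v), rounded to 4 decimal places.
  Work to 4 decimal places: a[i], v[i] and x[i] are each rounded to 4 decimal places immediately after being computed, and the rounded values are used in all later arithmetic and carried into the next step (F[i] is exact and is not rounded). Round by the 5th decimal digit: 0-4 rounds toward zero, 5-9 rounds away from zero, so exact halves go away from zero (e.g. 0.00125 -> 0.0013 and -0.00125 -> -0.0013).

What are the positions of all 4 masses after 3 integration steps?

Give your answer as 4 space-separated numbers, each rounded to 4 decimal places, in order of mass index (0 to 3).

Step 0: x=[3.0000 11.0000 16.0000 18.0000] v=[0.0000 0.0000 0.0000 0.0000]
Step 1: x=[5.5000 9.5000 14.5000 19.5000] v=[5.0000 -3.0000 -3.0000 3.0000]
Step 2: x=[7.2500 8.5000 13.0000 21.0000] v=[3.5000 -2.0000 -3.0000 3.0000]
Step 3: x=[6.0000 9.1250 13.2500 21.0000] v=[-2.5000 1.2500 0.5000 0.0000]

Answer: 6.0000 9.1250 13.2500 21.0000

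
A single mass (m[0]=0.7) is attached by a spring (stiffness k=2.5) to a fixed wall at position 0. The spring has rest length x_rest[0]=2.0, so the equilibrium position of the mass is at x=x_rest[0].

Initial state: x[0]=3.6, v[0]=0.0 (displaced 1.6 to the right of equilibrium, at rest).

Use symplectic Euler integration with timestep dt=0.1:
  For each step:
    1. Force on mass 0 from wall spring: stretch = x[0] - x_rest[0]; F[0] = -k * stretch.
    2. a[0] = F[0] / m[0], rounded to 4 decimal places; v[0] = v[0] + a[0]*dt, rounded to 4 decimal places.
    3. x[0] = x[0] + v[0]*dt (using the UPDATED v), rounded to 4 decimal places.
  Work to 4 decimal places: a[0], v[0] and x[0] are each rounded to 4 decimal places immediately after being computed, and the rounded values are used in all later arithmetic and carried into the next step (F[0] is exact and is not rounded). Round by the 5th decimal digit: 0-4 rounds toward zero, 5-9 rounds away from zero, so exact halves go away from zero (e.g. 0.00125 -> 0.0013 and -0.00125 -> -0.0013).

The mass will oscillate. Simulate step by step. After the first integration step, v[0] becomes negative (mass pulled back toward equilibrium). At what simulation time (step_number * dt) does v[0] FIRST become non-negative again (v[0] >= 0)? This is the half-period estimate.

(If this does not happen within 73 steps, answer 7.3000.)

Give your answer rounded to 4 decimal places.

Step 0: x=[3.6000] v=[0.0000]
Step 1: x=[3.5429] v=[-0.5714]
Step 2: x=[3.4307] v=[-1.1224]
Step 3: x=[3.2674] v=[-1.6334]
Step 4: x=[3.0588] v=[-2.0860]
Step 5: x=[2.8124] v=[-2.4641]
Step 6: x=[2.5370] v=[-2.7542]
Step 7: x=[2.2424] v=[-2.9460]
Step 8: x=[1.9391] v=[-3.0326]
Step 9: x=[1.6380] v=[-3.0109]
Step 10: x=[1.3498] v=[-2.8816]
Step 11: x=[1.0849] v=[-2.6494]
Step 12: x=[0.8526] v=[-2.3226]
Step 13: x=[0.6613] v=[-1.9128]
Step 14: x=[0.5178] v=[-1.4347]
Step 15: x=[0.4273] v=[-0.9053]
Step 16: x=[0.3929] v=[-0.3436]
Step 17: x=[0.4159] v=[0.2304]
First v>=0 after going negative at step 17, time=1.7000

Answer: 1.7000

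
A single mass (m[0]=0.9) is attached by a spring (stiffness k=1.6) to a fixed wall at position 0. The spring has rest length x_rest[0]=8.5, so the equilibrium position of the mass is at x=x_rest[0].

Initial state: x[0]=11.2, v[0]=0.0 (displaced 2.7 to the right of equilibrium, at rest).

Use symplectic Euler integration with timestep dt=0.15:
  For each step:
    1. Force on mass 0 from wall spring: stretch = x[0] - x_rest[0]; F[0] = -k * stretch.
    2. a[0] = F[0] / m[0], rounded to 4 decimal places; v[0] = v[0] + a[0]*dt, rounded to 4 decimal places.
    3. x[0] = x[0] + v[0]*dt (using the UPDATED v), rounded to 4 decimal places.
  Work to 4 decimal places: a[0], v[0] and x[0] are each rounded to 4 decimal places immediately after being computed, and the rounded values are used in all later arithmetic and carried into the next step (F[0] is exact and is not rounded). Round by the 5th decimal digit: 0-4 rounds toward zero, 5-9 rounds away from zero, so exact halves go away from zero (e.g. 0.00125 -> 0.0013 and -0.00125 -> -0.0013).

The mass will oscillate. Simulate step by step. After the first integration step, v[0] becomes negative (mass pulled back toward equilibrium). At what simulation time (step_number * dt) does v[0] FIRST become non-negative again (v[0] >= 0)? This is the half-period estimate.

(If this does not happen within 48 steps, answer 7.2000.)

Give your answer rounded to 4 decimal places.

Answer: 2.4000

Derivation:
Step 0: x=[11.2000] v=[0.0000]
Step 1: x=[11.0920] v=[-0.7200]
Step 2: x=[10.8803] v=[-1.4112]
Step 3: x=[10.5734] v=[-2.0459]
Step 4: x=[10.1836] v=[-2.5988]
Step 5: x=[9.7264] v=[-3.0478]
Step 6: x=[9.2202] v=[-3.3748]
Step 7: x=[8.6852] v=[-3.5669]
Step 8: x=[8.1428] v=[-3.6163]
Step 9: x=[7.6146] v=[-3.5211]
Step 10: x=[7.1219] v=[-3.2850]
Step 11: x=[6.6843] v=[-2.9175]
Step 12: x=[6.3193] v=[-2.4333]
Step 13: x=[6.0415] v=[-1.8518]
Step 14: x=[5.8621] v=[-1.1962]
Step 15: x=[5.7882] v=[-0.4928]
Step 16: x=[5.8228] v=[0.2304]
First v>=0 after going negative at step 16, time=2.4000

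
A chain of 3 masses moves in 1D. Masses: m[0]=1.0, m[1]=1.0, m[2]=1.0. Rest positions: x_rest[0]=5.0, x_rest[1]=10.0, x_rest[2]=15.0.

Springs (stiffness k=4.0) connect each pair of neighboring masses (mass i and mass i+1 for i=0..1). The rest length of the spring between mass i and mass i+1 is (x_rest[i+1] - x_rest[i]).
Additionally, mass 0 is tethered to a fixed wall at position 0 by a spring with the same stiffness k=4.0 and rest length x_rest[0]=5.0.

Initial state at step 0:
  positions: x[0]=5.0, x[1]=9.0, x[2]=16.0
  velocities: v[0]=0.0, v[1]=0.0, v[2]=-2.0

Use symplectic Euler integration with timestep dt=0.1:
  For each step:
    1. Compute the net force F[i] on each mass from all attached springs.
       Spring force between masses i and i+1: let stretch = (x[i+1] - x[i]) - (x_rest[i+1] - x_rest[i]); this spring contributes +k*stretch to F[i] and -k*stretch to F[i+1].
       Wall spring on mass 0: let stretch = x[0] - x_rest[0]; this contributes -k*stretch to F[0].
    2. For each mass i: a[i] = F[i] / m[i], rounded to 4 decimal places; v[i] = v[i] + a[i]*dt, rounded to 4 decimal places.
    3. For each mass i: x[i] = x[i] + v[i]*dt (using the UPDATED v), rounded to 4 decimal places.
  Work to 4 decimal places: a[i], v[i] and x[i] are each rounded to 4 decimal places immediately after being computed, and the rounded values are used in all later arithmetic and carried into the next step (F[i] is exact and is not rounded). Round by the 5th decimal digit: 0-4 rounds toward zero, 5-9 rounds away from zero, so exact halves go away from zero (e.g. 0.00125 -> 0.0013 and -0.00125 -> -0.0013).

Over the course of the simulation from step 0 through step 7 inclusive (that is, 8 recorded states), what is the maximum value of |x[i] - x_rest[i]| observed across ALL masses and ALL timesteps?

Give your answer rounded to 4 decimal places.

Step 0: x=[5.0000 9.0000 16.0000] v=[0.0000 0.0000 -2.0000]
Step 1: x=[4.9600 9.1200 15.7200] v=[-0.4000 1.2000 -2.8000]
Step 2: x=[4.8880 9.3376 15.3760] v=[-0.7200 2.1760 -3.4400]
Step 3: x=[4.7985 9.6188 14.9905] v=[-0.8954 2.8115 -3.8554]
Step 4: x=[4.7098 9.9220 14.5901] v=[-0.8867 3.0321 -4.0041]
Step 5: x=[4.6412 10.2035 14.2030] v=[-0.6857 2.8145 -3.8713]
Step 6: x=[4.6095 10.4224 13.8559] v=[-0.3173 2.1894 -3.4711]
Step 7: x=[4.6259 10.5462 13.5715] v=[0.1641 1.2376 -2.8445]
Max displacement = 1.4285

Answer: 1.4285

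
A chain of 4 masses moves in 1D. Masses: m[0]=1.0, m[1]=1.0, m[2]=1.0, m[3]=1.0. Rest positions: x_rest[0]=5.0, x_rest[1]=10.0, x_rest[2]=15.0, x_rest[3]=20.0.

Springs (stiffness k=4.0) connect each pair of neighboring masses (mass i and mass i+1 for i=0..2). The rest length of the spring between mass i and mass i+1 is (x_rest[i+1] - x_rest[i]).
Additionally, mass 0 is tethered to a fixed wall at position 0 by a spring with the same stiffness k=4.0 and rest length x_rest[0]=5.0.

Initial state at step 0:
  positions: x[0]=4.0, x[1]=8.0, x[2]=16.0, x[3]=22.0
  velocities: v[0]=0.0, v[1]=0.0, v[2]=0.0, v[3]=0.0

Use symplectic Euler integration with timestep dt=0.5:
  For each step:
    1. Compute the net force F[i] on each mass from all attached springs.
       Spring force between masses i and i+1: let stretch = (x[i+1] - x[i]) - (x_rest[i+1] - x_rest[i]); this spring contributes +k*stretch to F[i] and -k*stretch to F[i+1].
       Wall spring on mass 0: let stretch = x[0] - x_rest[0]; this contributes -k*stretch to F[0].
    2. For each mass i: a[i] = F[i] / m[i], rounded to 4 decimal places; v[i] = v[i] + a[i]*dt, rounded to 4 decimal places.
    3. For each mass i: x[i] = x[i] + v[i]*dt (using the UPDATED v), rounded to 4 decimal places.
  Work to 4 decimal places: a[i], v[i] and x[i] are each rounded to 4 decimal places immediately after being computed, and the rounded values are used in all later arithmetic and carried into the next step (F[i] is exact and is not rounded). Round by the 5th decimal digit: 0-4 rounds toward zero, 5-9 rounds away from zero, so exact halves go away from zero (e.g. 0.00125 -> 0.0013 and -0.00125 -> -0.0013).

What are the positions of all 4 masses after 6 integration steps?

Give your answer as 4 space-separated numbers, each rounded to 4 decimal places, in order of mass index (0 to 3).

Answer: 2.0000 10.0000 13.0000 22.0000

Derivation:
Step 0: x=[4.0000 8.0000 16.0000 22.0000] v=[0.0000 0.0000 0.0000 0.0000]
Step 1: x=[4.0000 12.0000 14.0000 21.0000] v=[0.0000 8.0000 -4.0000 -2.0000]
Step 2: x=[8.0000 10.0000 17.0000 18.0000] v=[8.0000 -4.0000 6.0000 -6.0000]
Step 3: x=[6.0000 13.0000 14.0000 19.0000] v=[-4.0000 6.0000 -6.0000 2.0000]
Step 4: x=[5.0000 10.0000 15.0000 20.0000] v=[-2.0000 -6.0000 2.0000 2.0000]
Step 5: x=[4.0000 7.0000 16.0000 21.0000] v=[-2.0000 -6.0000 2.0000 2.0000]
Step 6: x=[2.0000 10.0000 13.0000 22.0000] v=[-4.0000 6.0000 -6.0000 2.0000]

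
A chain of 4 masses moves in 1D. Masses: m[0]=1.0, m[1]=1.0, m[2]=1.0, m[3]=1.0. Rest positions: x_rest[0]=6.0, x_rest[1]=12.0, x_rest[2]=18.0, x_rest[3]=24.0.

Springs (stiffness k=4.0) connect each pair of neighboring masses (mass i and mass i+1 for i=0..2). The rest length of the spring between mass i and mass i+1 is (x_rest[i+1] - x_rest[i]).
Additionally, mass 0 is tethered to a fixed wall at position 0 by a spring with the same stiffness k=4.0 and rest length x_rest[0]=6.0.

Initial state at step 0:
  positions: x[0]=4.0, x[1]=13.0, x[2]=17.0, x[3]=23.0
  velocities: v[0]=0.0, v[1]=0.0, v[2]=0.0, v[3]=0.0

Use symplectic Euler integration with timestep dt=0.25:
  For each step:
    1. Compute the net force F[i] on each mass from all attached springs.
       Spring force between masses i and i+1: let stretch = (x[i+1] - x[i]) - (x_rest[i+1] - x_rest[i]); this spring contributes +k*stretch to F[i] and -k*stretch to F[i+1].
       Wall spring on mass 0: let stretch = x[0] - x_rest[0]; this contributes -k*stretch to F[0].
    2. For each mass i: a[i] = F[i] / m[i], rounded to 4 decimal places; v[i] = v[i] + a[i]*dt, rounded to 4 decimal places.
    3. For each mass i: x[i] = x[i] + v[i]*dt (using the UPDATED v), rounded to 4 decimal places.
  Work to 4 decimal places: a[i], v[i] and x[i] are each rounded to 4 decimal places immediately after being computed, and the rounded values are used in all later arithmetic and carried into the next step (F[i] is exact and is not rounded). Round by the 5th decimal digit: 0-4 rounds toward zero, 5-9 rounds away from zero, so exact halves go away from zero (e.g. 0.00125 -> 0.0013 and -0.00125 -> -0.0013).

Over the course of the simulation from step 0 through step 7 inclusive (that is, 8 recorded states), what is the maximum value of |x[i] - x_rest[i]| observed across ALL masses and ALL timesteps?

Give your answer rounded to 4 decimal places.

Step 0: x=[4.0000 13.0000 17.0000 23.0000] v=[0.0000 0.0000 0.0000 0.0000]
Step 1: x=[5.2500 11.7500 17.5000 23.0000] v=[5.0000 -5.0000 2.0000 0.0000]
Step 2: x=[6.8125 10.3125 17.9375 23.1250] v=[6.2500 -5.7500 1.7500 0.5000]
Step 3: x=[7.5469 9.9063 17.7656 23.4531] v=[2.9375 -1.6250 -0.6875 1.3125]
Step 4: x=[6.9844 10.8750 17.0508 23.8594] v=[-2.2500 3.8749 -2.8593 1.6250]
Step 5: x=[5.6485 12.4150 16.4942 24.0635] v=[-5.3438 6.1601 -2.2265 0.8164]
Step 6: x=[4.5921 13.2832 16.8101 23.8753] v=[-4.2258 3.4728 1.2636 -0.7529]
Step 7: x=[4.5604 12.8604 18.0106 23.4208] v=[-0.1268 -1.6914 4.8019 -1.8181]
Max displacement = 2.0937

Answer: 2.0937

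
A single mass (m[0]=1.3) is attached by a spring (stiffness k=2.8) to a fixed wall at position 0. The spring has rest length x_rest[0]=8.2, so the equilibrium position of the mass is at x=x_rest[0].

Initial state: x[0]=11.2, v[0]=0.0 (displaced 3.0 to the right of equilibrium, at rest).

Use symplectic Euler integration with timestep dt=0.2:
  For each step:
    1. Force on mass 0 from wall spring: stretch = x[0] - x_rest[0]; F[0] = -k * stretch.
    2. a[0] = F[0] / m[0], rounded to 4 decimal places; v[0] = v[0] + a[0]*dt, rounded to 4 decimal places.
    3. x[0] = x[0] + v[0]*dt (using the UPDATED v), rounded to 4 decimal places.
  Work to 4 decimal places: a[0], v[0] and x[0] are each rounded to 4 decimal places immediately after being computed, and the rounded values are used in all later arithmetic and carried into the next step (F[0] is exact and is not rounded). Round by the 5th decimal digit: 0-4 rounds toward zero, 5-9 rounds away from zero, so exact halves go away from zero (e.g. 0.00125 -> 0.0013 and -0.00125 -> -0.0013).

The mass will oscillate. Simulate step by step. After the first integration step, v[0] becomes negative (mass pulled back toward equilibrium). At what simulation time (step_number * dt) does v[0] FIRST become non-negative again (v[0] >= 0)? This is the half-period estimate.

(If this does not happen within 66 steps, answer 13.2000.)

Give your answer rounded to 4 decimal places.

Answer: 2.2000

Derivation:
Step 0: x=[11.2000] v=[0.0000]
Step 1: x=[10.9415] v=[-1.2923]
Step 2: x=[10.4468] v=[-2.4733]
Step 3: x=[9.7586] v=[-3.4412]
Step 4: x=[8.9361] v=[-4.1126]
Step 5: x=[8.0502] v=[-4.4297]
Step 6: x=[7.1772] v=[-4.3652]
Step 7: x=[6.3923] v=[-3.9246]
Step 8: x=[5.7631] v=[-3.1459]
Step 9: x=[5.3439] v=[-2.0962]
Step 10: x=[5.1707] v=[-0.8659]
Step 11: x=[5.2585] v=[0.4390]
First v>=0 after going negative at step 11, time=2.2000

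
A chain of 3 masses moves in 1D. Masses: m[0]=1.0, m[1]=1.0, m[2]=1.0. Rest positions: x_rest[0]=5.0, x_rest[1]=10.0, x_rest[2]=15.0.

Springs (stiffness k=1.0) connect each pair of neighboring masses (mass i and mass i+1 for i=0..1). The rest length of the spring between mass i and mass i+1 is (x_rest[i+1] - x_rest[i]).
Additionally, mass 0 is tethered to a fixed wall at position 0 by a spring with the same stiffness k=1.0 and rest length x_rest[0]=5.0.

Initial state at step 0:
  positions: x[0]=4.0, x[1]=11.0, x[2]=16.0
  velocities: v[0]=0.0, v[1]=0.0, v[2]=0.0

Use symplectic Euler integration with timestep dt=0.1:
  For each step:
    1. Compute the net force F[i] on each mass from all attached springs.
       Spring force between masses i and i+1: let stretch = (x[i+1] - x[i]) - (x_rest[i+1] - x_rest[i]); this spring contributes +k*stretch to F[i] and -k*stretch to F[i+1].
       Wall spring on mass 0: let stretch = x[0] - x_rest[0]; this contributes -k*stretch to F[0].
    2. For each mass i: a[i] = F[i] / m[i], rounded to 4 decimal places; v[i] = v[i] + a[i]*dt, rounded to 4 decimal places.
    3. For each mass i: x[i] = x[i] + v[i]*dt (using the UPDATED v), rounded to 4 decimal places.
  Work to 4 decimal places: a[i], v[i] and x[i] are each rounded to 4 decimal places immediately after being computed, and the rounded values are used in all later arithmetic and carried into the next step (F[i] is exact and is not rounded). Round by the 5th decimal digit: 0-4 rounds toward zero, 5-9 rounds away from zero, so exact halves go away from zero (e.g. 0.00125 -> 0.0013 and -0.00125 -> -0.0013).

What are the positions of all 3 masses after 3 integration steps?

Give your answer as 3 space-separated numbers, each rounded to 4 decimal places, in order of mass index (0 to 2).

Answer: 4.1760 10.8835 15.9990

Derivation:
Step 0: x=[4.0000 11.0000 16.0000] v=[0.0000 0.0000 0.0000]
Step 1: x=[4.0300 10.9800 16.0000] v=[0.3000 -0.2000 0.0000]
Step 2: x=[4.0892 10.9407 15.9998] v=[0.5920 -0.3930 -0.0020]
Step 3: x=[4.1760 10.8835 15.9990] v=[0.8682 -0.5722 -0.0079]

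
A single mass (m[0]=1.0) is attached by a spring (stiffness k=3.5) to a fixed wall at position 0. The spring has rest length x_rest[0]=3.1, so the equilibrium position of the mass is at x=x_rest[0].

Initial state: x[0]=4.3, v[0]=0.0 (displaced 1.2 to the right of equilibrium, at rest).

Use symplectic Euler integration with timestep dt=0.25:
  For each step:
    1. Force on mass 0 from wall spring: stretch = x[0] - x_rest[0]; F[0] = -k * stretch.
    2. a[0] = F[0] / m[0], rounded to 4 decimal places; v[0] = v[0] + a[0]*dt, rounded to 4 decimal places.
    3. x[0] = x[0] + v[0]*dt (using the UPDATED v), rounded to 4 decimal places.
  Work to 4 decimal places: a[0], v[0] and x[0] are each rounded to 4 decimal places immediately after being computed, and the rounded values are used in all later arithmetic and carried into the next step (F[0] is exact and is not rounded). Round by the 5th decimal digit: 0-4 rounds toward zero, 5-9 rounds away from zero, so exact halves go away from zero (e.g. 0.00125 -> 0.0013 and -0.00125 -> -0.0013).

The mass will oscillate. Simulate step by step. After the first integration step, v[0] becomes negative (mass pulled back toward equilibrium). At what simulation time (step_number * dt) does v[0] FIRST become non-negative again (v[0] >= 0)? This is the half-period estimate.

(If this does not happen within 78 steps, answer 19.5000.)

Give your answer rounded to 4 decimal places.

Answer: 1.7500

Derivation:
Step 0: x=[4.3000] v=[0.0000]
Step 1: x=[4.0375] v=[-1.0500]
Step 2: x=[3.5699] v=[-1.8703]
Step 3: x=[2.9995] v=[-2.2815]
Step 4: x=[2.4511] v=[-2.1936]
Step 5: x=[2.0447] v=[-1.6258]
Step 6: x=[1.8691] v=[-0.7024]
Step 7: x=[1.9628] v=[0.3747]
First v>=0 after going negative at step 7, time=1.7500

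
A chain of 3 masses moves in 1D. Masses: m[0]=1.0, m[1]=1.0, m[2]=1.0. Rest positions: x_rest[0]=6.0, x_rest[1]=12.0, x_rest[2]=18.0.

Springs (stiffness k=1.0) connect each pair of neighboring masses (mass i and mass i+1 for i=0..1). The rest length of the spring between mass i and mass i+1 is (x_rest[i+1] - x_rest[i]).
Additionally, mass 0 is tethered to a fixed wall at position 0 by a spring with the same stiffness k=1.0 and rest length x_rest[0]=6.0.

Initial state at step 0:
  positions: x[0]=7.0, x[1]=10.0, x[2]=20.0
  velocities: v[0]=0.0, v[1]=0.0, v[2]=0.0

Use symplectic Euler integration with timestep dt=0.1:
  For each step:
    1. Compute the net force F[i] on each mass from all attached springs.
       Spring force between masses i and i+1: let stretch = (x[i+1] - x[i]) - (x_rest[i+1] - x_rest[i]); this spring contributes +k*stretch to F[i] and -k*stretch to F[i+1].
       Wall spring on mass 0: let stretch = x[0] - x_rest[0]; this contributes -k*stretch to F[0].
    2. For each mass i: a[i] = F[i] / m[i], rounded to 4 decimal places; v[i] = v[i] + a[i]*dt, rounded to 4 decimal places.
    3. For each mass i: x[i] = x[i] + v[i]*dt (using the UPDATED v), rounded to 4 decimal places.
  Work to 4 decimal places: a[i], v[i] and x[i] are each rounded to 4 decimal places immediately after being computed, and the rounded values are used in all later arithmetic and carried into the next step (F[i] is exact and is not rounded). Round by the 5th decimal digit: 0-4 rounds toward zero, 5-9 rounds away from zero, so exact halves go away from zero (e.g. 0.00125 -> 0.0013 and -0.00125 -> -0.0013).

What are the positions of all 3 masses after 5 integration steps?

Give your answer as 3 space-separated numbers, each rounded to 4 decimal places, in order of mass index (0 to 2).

Step 0: x=[7.0000 10.0000 20.0000] v=[0.0000 0.0000 0.0000]
Step 1: x=[6.9600 10.0700 19.9600] v=[-0.4000 0.7000 -0.4000]
Step 2: x=[6.8815 10.2078 19.8811] v=[-0.7850 1.3780 -0.7890]
Step 3: x=[6.7675 10.4091 19.7655] v=[-1.1405 2.0127 -1.1563]
Step 4: x=[6.6222 10.6675 19.6163] v=[-1.4531 2.5842 -1.4919]
Step 5: x=[6.4511 10.9750 19.4376] v=[-1.7108 3.0746 -1.7868]

Answer: 6.4511 10.9750 19.4376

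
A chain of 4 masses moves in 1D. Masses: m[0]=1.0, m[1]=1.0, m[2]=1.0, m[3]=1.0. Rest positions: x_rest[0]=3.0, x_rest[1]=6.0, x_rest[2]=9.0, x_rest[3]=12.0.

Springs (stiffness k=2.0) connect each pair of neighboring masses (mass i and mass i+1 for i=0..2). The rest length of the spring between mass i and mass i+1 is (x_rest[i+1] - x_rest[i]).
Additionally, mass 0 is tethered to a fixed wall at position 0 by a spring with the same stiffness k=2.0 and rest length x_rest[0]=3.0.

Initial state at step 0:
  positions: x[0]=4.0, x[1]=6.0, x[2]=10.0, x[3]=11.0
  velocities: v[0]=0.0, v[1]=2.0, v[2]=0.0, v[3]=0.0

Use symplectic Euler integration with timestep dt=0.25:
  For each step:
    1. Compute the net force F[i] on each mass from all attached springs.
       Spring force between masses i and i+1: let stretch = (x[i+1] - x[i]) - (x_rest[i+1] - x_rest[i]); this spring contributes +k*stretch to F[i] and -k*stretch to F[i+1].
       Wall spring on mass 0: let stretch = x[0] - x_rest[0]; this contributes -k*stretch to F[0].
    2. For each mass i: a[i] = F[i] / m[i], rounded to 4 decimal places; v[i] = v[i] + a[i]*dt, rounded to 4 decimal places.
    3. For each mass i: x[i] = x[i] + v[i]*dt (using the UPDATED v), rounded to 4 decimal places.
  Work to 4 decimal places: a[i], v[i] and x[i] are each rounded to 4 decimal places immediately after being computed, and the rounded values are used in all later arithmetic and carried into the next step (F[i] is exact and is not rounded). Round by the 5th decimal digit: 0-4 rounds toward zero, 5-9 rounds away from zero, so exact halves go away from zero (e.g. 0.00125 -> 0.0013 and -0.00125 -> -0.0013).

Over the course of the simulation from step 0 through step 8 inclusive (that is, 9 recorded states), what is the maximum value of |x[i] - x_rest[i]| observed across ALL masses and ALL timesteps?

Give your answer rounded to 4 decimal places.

Step 0: x=[4.0000 6.0000 10.0000 11.0000] v=[0.0000 2.0000 0.0000 0.0000]
Step 1: x=[3.7500 6.7500 9.6250 11.2500] v=[-1.0000 3.0000 -1.5000 1.0000]
Step 2: x=[3.4063 7.4844 9.0938 11.6719] v=[-1.3750 2.9375 -2.1250 1.6875]
Step 3: x=[3.1465 7.9102 8.6836 12.1465] v=[-1.0391 1.7032 -1.6407 1.8985]
Step 4: x=[3.0889 7.8372 8.6096 12.5633] v=[-0.2305 -0.2920 -0.2960 1.6671]
Step 5: x=[3.2387 7.2672 8.9333 12.8609] v=[0.5992 -2.2800 1.2947 1.1903]
Step 6: x=[3.4872 6.4019 9.5397 13.0425] v=[0.9941 -3.4612 2.4255 0.7265]
Step 7: x=[3.6642 5.5645 10.1917 13.1613] v=[0.7079 -3.3497 2.6080 0.4751]
Step 8: x=[3.6207 5.0679 10.6365 13.2839] v=[-0.1741 -1.9863 1.7792 0.4903]
Max displacement = 1.9102

Answer: 1.9102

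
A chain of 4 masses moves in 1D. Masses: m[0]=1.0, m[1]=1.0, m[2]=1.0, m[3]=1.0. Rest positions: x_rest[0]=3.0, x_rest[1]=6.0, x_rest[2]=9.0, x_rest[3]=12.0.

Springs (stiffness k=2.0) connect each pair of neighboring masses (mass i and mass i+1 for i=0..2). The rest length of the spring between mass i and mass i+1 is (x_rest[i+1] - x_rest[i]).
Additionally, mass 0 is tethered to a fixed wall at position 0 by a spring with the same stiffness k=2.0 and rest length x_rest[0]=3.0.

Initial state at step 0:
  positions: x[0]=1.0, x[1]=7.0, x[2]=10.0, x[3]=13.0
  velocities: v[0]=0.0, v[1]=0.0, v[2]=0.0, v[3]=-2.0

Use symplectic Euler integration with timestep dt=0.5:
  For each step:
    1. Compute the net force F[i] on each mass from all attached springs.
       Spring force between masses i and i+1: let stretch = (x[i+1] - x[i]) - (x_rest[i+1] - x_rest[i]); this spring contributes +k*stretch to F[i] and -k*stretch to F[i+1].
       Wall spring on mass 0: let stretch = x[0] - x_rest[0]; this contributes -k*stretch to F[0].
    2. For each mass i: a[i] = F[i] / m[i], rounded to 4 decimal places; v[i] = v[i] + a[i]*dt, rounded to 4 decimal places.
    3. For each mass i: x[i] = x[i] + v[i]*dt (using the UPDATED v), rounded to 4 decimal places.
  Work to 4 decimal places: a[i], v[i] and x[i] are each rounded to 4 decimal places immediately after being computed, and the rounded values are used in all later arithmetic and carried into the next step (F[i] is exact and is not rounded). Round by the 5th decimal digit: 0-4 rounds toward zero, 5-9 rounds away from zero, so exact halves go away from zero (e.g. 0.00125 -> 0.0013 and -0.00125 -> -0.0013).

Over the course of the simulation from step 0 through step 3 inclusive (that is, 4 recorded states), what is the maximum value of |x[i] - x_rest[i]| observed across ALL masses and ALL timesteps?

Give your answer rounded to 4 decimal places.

Step 0: x=[1.0000 7.0000 10.0000 13.0000] v=[0.0000 0.0000 0.0000 -2.0000]
Step 1: x=[3.5000 5.5000 10.0000 12.0000] v=[5.0000 -3.0000 0.0000 -2.0000]
Step 2: x=[5.2500 5.2500 8.7500 11.5000] v=[3.5000 -0.5000 -2.5000 -1.0000]
Step 3: x=[4.3750 6.7500 7.1250 11.1250] v=[-1.7500 3.0000 -3.2500 -0.7500]
Max displacement = 2.2500

Answer: 2.2500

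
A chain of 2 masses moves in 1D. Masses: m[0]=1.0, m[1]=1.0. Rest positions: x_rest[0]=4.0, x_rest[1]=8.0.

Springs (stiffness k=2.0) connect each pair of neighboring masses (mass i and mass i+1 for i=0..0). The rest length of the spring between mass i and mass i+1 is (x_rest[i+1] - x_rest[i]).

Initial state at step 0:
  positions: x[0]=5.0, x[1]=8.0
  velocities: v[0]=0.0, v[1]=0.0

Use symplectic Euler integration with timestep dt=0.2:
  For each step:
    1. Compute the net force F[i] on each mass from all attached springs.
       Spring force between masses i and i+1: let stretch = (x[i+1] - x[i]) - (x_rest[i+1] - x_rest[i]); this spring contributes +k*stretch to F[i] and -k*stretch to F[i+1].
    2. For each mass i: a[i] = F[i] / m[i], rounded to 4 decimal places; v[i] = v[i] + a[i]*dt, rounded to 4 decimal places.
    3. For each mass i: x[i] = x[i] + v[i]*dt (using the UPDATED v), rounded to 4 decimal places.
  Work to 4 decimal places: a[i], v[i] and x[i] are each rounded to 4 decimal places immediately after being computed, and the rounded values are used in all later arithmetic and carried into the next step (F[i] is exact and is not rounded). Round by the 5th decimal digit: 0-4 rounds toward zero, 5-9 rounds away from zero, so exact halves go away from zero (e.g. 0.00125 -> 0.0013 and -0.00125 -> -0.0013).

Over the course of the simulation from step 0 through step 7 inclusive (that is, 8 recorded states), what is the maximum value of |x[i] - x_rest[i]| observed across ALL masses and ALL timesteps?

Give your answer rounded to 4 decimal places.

Step 0: x=[5.0000 8.0000] v=[0.0000 0.0000]
Step 1: x=[4.9200 8.0800] v=[-0.4000 0.4000]
Step 2: x=[4.7728 8.2272] v=[-0.7360 0.7360]
Step 3: x=[4.5820 8.4180] v=[-0.9542 0.9542]
Step 4: x=[4.3780 8.6220] v=[-1.0198 1.0198]
Step 5: x=[4.1936 8.8064] v=[-0.9222 0.9222]
Step 6: x=[4.0582 8.9418] v=[-0.6771 0.6771]
Step 7: x=[3.9935 9.0065] v=[-0.3237 0.3237]
Max displacement = 1.0065

Answer: 1.0065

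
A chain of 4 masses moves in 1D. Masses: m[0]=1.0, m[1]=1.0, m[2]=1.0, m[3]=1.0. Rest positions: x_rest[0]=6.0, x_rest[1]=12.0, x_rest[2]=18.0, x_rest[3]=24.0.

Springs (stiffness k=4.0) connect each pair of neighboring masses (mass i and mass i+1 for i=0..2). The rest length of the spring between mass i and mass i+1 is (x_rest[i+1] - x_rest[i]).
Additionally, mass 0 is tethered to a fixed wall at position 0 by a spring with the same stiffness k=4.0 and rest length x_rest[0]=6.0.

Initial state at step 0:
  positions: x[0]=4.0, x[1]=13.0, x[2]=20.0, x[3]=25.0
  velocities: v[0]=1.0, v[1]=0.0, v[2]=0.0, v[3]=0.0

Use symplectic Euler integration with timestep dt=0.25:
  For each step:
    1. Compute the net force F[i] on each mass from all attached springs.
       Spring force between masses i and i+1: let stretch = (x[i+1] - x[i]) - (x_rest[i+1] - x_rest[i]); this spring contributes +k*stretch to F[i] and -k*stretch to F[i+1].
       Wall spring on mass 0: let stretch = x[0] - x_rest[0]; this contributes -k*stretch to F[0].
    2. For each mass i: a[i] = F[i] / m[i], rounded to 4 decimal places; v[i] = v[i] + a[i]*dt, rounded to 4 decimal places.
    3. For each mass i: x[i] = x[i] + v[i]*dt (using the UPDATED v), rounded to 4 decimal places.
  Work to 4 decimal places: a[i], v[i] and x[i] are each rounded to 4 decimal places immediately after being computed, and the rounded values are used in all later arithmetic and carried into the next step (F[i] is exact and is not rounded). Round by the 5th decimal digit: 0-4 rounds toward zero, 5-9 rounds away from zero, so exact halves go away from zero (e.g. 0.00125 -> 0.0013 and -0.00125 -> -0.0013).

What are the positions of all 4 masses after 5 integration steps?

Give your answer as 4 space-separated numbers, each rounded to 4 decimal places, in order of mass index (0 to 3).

Step 0: x=[4.0000 13.0000 20.0000 25.0000] v=[1.0000 0.0000 0.0000 0.0000]
Step 1: x=[5.5000 12.5000 19.5000 25.2500] v=[6.0000 -2.0000 -2.0000 1.0000]
Step 2: x=[7.3750 12.0000 18.6875 25.5625] v=[7.5000 -2.0000 -3.2500 1.2500]
Step 3: x=[8.5625 12.0156 17.9219 25.6563] v=[4.7500 0.0625 -3.0625 0.3750]
Step 4: x=[8.4727 12.6445 17.6133 25.3165] v=[-0.3594 2.5157 -1.2344 -1.3594]
Step 5: x=[7.3076 13.4727 17.9883 24.5509] v=[-4.6603 3.3127 1.5000 -3.0626]

Answer: 7.3076 13.4727 17.9883 24.5509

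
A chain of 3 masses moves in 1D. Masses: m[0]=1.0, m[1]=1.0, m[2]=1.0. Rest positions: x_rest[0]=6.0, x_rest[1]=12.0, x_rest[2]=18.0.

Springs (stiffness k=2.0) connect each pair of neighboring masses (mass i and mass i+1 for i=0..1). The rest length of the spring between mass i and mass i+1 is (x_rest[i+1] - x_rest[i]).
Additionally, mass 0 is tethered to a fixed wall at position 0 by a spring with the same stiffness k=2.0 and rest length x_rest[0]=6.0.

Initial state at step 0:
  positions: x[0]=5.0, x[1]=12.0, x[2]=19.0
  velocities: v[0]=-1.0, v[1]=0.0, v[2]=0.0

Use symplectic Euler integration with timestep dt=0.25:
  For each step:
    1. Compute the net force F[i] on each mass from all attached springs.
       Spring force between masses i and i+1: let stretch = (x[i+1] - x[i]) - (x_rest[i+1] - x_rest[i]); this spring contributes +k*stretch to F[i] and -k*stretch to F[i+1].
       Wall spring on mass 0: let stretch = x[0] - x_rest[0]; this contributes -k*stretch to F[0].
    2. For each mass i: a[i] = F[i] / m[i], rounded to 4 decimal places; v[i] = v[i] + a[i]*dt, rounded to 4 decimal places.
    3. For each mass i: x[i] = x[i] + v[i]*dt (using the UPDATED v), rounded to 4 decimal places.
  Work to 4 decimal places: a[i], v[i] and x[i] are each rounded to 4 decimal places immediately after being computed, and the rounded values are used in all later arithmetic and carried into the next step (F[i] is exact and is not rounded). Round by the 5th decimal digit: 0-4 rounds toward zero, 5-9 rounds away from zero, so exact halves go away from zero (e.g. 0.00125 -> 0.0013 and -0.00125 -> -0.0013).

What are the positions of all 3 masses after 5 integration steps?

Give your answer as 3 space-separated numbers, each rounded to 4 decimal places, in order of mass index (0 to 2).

Answer: 6.6481 11.9645 17.5980

Derivation:
Step 0: x=[5.0000 12.0000 19.0000] v=[-1.0000 0.0000 0.0000]
Step 1: x=[5.0000 12.0000 18.8750] v=[0.0000 0.0000 -0.5000]
Step 2: x=[5.2500 11.9844 18.6406] v=[1.0000 -0.0625 -0.9375]
Step 3: x=[5.6856 11.9590 18.3242] v=[1.7422 -0.1016 -1.2656]
Step 4: x=[6.1946 11.9451 17.9622] v=[2.0361 -0.0557 -1.4482]
Step 5: x=[6.6481 11.9645 17.5980] v=[1.8141 0.0776 -1.4568]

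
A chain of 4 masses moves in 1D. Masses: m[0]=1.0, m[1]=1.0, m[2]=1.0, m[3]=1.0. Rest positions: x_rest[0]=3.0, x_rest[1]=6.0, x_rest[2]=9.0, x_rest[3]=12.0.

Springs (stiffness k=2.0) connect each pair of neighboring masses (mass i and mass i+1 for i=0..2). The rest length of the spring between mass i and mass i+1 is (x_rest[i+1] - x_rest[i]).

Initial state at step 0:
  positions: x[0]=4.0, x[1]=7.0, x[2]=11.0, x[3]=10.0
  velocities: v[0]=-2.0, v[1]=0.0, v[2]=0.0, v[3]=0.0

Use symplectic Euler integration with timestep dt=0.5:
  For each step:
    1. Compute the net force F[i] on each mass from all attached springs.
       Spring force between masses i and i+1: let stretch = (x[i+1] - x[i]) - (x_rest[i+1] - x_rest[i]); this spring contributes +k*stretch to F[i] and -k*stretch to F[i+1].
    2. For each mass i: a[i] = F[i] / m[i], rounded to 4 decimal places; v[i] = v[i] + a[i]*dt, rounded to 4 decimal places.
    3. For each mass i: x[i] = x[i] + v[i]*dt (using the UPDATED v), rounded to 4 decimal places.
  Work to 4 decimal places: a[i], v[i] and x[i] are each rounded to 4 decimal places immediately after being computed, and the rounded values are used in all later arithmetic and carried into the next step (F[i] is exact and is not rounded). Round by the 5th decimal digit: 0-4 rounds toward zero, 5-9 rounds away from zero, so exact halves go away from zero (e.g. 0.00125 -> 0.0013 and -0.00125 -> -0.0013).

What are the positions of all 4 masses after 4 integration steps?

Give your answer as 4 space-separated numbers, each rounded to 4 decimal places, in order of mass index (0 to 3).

Answer: 1.7500 3.2500 10.2500 12.7500

Derivation:
Step 0: x=[4.0000 7.0000 11.0000 10.0000] v=[-2.0000 0.0000 0.0000 0.0000]
Step 1: x=[3.0000 7.5000 8.5000 12.0000] v=[-2.0000 1.0000 -5.0000 4.0000]
Step 2: x=[2.7500 6.2500 7.2500 13.7500] v=[-0.5000 -2.5000 -2.5000 3.5000]
Step 3: x=[2.7500 3.7500 8.7500 13.7500] v=[0.0000 -5.0000 3.0000 0.0000]
Step 4: x=[1.7500 3.2500 10.2500 12.7500] v=[-2.0000 -1.0000 3.0000 -2.0000]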